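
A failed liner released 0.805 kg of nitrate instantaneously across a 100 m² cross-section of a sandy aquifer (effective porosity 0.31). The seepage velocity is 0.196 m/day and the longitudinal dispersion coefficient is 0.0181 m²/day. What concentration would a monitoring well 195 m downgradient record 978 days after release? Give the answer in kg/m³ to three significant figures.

0.00149 kg/m³

For an instantaneous plane source, C(x,t) = M/(n_e·A·√(4πDt)) · exp(−(x−vt)²/(4Dt)), with n_e·A the pore (flow) area.
Plume center vt = 0.196 × 978 = 191.688 m, so the well at 195 m is 3.312 m downgradient of the peak.
√(4πDt) = 14.91 m, giving peak height M/(n_e·A·√(4πDt)) = 0.805/(0.31 × 100 × 14.91) = 0.001742 kg/m³.
(x−vt)²/(4Dt) = (3.312)²/(4 × 0.0181 × 978) = 0.1549; exp(−0.1549) = 0.8565.
C = 0.001742 × 0.8565 = 0.00149 kg/m³.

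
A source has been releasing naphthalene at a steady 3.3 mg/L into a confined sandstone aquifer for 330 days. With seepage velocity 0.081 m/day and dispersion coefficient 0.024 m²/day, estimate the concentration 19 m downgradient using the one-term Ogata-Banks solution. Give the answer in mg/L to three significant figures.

3.21 mg/L

For a continuous step input, C/C₀ ≈ ½·erfc((x−vt)/(2√(Dt))).
vt = 0.081 × 330 = 26.73 m and 2√(Dt) = 2√(0.024 × 330) = 5.628 m.
Argument (x−vt)/(2√(Dt)) = (19 − 26.73)/5.628 = -1.373; ½·erfc(-1.373) = 0.9739.
C = 3.3 × 0.9739 = 3.21 mg/L.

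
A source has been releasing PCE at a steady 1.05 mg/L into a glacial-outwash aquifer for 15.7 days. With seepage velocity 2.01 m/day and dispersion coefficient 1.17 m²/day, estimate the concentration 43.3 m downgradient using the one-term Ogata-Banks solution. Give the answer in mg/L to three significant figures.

For a continuous step input, C/C₀ ≈ ½·erfc((x−vt)/(2√(Dt))).
vt = 2.01 × 15.7 = 31.557 m and 2√(Dt) = 2√(1.17 × 15.7) = 8.572 m.
Argument (x−vt)/(2√(Dt)) = (43.3 − 31.557)/8.572 = 1.370; ½·erfc(1.370) = 0.02634.
C = 1.05 × 0.02634 = 0.0277 mg/L.

0.0277 mg/L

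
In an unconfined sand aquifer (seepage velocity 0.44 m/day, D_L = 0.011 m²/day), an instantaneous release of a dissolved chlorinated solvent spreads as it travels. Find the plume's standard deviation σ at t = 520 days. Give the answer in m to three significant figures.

3.38 m

Dispersive spreading gives a Gaussian with σ² = 2Dt; advection only shifts the center.
σ = √(2 × 0.011 × 520) = 3.38 m.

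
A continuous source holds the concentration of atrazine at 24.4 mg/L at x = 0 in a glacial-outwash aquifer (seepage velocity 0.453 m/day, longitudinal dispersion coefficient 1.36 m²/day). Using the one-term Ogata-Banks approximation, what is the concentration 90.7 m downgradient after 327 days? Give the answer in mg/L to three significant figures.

For a continuous step input, C/C₀ ≈ ½·erfc((x−vt)/(2√(Dt))).
vt = 0.453 × 327 = 148.131 m and 2√(Dt) = 2√(1.36 × 327) = 42.18 m.
Argument (x−vt)/(2√(Dt)) = (90.7 − 148.131)/42.18 = -1.362; ½·erfc(-1.362) = 0.9730.
C = 24.4 × 0.9730 = 23.7 mg/L.

23.7 mg/L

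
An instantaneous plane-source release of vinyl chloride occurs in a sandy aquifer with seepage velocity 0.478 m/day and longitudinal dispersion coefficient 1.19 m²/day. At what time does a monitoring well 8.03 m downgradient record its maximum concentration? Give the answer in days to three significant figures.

12.4 days

For the 1D instantaneous-source solution, setting ∂C/∂t = 0 at fixed x gives v²t² + 2Dt − x² = 0, so t = (√(D² + v²x²) − D)/v².
√(D² + v²x²) = √(1.19² + 0.478² × 8.03²) = 4.019; v² = 0.228484.
t = (4.019 − 1.19)/0.228484 = 12.4 days (vs. the pure-advection estimate x/v = 16.8 d).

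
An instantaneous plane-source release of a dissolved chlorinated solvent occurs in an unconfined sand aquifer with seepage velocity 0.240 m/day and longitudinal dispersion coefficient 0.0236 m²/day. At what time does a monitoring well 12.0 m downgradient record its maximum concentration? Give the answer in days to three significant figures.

49.6 days

For the 1D instantaneous-source solution, setting ∂C/∂t = 0 at fixed x gives v²t² + 2Dt − x² = 0, so t = (√(D² + v²x²) − D)/v².
√(D² + v²x²) = √(0.0236² + 0.240² × 12.0²) = 2.880; v² = 0.0576.
t = (2.880 − 0.0236)/0.0576 = 49.6 days (vs. the pure-advection estimate x/v = 50.0 d).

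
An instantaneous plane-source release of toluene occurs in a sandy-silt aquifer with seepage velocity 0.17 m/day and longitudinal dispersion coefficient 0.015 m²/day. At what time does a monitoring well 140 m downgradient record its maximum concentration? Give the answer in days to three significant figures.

823 days

For the 1D instantaneous-source solution, setting ∂C/∂t = 0 at fixed x gives v²t² + 2Dt − x² = 0, so t = (√(D² + v²x²) − D)/v².
√(D² + v²x²) = √(0.015² + 0.17² × 140²) = 23.80; v² = 0.0289.
t = (23.80 − 0.015)/0.0289 = 823 days (vs. the pure-advection estimate x/v = 824 d).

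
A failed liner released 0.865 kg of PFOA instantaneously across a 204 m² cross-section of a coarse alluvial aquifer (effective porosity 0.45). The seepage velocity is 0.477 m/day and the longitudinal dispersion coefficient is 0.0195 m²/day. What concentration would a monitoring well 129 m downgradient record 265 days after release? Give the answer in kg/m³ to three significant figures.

0.000844 kg/m³

For an instantaneous plane source, C(x,t) = M/(n_e·A·√(4πDt)) · exp(−(x−vt)²/(4Dt)), with n_e·A the pore (flow) area.
Plume center vt = 0.477 × 265 = 126.405 m, so the well at 129 m is 2.595 m downgradient of the peak.
√(4πDt) = 8.058 m, giving peak height M/(n_e·A·√(4πDt)) = 0.865/(0.45 × 204 × 8.058) = 0.001169 kg/m³.
(x−vt)²/(4Dt) = (2.595)²/(4 × 0.0195 × 265) = 0.3258; exp(−0.3258) = 0.7219.
C = 0.001169 × 0.7219 = 0.000844 kg/m³.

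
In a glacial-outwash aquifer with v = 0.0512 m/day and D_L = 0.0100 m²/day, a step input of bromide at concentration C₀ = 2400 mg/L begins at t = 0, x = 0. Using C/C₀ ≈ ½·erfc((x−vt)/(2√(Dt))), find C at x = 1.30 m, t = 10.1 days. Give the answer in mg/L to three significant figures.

97.8 mg/L

For a continuous step input, C/C₀ ≈ ½·erfc((x−vt)/(2√(Dt))).
vt = 0.0512 × 10.1 = 0.51712 m and 2√(Dt) = 2√(0.0100 × 10.1) = 0.6356 m.
Argument (x−vt)/(2√(Dt)) = (1.30 − 0.51712)/0.6356 = 1.232; ½·erfc(1.232) = 0.04073.
C = 2400 × 0.04073 = 97.8 mg/L.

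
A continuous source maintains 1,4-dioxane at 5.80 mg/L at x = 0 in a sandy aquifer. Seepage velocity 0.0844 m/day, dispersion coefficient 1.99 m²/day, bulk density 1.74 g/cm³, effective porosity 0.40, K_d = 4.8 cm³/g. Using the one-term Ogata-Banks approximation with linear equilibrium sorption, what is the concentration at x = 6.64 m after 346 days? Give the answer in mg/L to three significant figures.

Retardation factor R = 1 + ρ_b·K_d/n = 1 + 1.74 × 4.8/0.40 = 21.88.
Sorption retards both mechanisms: v_R = v/R = 0.003857 m/day, D_R = D/R = 0.09095 m²/day.
v_R·t = 0.003857 × 346 = 1.334522 m; 2√(D_R t) = 11.22 m; argument = (6.64 − 1.334522)/11.22 = 0.4729.
C = C₀ × ½·erfc(0.4729) = 5.80 × 0.2518 = 1.46 mg/L.

1.46 mg/L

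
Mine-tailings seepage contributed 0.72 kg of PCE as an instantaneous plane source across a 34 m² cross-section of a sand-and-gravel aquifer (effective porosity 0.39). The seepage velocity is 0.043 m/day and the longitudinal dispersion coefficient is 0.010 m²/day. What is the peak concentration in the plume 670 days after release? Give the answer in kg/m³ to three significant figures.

The peak of an instantaneous 1D plume sits at x = vt; there the Gaussian factor is 1 and C_max = M/(n_e·A·√(4πDt)), where n_e·A is the pore area the mass is dissolved in.
√(4πDt) = √(4π × 0.010 × 670) = 9.176 m, so C_max = 0.72/(0.39 × 34 × 9.176) = 0.00592 kg/m³.

0.00592 kg/m³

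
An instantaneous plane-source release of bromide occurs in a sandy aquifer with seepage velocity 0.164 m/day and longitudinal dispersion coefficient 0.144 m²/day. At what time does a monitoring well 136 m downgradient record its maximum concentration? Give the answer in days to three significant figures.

824 days

For the 1D instantaneous-source solution, setting ∂C/∂t = 0 at fixed x gives v²t² + 2Dt − x² = 0, so t = (√(D² + v²x²) − D)/v².
√(D² + v²x²) = √(0.144² + 0.164² × 136²) = 22.30; v² = 0.026896.
t = (22.30 − 0.144)/0.026896 = 824 days (vs. the pure-advection estimate x/v = 829 d).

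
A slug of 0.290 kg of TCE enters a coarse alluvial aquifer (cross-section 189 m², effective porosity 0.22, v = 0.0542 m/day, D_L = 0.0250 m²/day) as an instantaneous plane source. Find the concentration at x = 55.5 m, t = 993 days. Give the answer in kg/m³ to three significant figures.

0.000384 kg/m³

For an instantaneous plane source, C(x,t) = M/(n_e·A·√(4πDt)) · exp(−(x−vt)²/(4Dt)), with n_e·A the pore (flow) area.
Plume center vt = 0.0542 × 993 = 53.8206 m, so the well at 55.5 m is 1.6794 m downgradient of the peak.
√(4πDt) = 17.66 m, giving peak height M/(n_e·A·√(4πDt)) = 0.290/(0.22 × 189 × 17.66) = 0.0003949 kg/m³.
(x−vt)²/(4Dt) = (1.6794)²/(4 × 0.0250 × 993) = 0.02840; exp(−0.02840) = 0.9720.
C = 0.0003949 × 0.9720 = 0.000384 kg/m³.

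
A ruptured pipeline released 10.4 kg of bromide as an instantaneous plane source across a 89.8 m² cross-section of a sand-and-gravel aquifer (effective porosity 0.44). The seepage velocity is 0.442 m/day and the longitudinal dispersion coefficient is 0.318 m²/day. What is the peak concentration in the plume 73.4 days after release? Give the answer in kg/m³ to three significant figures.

The peak of an instantaneous 1D plume sits at x = vt; there the Gaussian factor is 1 and C_max = M/(n_e·A·√(4πDt)), where n_e·A is the pore area the mass is dissolved in.
√(4πDt) = √(4π × 0.318 × 73.4) = 17.13 m, so C_max = 10.4/(0.44 × 89.8 × 17.13) = 0.0154 kg/m³.

0.0154 kg/m³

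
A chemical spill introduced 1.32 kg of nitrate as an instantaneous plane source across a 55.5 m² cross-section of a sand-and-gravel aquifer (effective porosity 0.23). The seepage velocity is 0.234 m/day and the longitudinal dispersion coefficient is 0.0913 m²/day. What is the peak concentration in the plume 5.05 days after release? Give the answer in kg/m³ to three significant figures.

0.0430 kg/m³

The peak of an instantaneous 1D plume sits at x = vt; there the Gaussian factor is 1 and C_max = M/(n_e·A·√(4πDt)), where n_e·A is the pore area the mass is dissolved in.
√(4πDt) = √(4π × 0.0913 × 5.05) = 2.407 m, so C_max = 1.32/(0.23 × 55.5 × 2.407) = 0.0430 kg/m³.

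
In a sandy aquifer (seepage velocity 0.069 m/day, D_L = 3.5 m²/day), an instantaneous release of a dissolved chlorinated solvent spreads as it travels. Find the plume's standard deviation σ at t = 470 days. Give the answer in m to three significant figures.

57.4 m

Dispersive spreading gives a Gaussian with σ² = 2Dt; advection only shifts the center.
σ = √(2 × 3.5 × 470) = 57.4 m.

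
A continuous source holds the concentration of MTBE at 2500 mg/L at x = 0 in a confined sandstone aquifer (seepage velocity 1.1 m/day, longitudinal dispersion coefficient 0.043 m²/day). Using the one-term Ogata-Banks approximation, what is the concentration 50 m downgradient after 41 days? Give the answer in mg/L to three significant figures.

11.3 mg/L

For a continuous step input, C/C₀ ≈ ½·erfc((x−vt)/(2√(Dt))).
vt = 1.1 × 41 = 45.1 m and 2√(Dt) = 2√(0.043 × 41) = 2.656 m.
Argument (x−vt)/(2√(Dt)) = (50 − 45.1)/2.656 = 1.845; ½·erfc(1.845) = 0.004537.
C = 2500 × 0.004537 = 11.3 mg/L.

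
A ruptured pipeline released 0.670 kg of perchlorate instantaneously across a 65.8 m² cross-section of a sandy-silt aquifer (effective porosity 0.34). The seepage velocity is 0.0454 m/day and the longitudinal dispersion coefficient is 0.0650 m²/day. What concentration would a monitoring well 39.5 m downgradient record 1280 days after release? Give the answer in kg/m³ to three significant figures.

For an instantaneous plane source, C(x,t) = M/(n_e·A·√(4πDt)) · exp(−(x−vt)²/(4Dt)), with n_e·A the pore (flow) area.
Plume center vt = 0.0454 × 1280 = 58.112 m, so the well at 39.5 m is 18.612 m upgradient of the peak.
√(4πDt) = 32.33 m, giving peak height M/(n_e·A·√(4πDt)) = 0.670/(0.34 × 65.8 × 32.33) = 0.0009263 kg/m³.
(x−vt)²/(4Dt) = (-18.612)²/(4 × 0.0650 × 1280) = 1.041; exp(−1.041) = 0.3531.
C = 0.0009263 × 0.3531 = 0.000327 kg/m³.

0.000327 kg/m³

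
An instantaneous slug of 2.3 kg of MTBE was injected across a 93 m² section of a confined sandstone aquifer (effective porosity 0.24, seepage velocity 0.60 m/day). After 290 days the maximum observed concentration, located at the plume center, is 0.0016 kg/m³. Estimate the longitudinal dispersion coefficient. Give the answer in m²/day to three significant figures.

At the plume center C_max = M/(n_e·A·√(4πDt)), so D = M²/(4πt·(n_e·A·C_max)²).
n_e·A·C_max = 0.24 × 93 × 0.0016 = 0.03571 kg/m.
D = 2.3²/(4π × 290 × 0.03571²) = 1.14 m²/day.

1.14 m²/day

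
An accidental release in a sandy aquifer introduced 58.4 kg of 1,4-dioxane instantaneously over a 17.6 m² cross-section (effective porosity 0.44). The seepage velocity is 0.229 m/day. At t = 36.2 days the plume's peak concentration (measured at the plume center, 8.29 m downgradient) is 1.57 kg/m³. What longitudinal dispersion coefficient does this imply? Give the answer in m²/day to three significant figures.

0.0507 m²/day

At the plume center C_max = M/(n_e·A·√(4πDt)), so D = M²/(4πt·(n_e·A·C_max)²).
n_e·A·C_max = 0.44 × 17.6 × 1.57 = 12.16 kg/m.
D = 58.4²/(4π × 36.2 × 12.16²) = 0.0507 m²/day.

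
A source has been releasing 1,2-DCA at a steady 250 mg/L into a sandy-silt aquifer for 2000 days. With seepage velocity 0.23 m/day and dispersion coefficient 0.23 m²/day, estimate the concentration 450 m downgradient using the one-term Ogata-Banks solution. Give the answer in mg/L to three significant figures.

157 mg/L

For a continuous step input, C/C₀ ≈ ½·erfc((x−vt)/(2√(Dt))).
vt = 0.23 × 2000 = 460 m and 2√(Dt) = 2√(0.23 × 2000) = 42.90 m.
Argument (x−vt)/(2√(Dt)) = (450 − 460)/42.90 = -0.2331; ½·erfc(-0.2331) = 0.6292.
C = 250 × 0.6292 = 157 mg/L.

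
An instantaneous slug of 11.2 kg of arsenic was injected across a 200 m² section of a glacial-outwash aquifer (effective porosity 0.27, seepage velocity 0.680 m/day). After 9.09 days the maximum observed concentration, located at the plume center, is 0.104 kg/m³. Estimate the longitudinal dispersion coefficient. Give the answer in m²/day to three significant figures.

0.0348 m²/day

At the plume center C_max = M/(n_e·A·√(4πDt)), so D = M²/(4πt·(n_e·A·C_max)²).
n_e·A·C_max = 0.27 × 200 × 0.104 = 5.616 kg/m.
D = 11.2²/(4π × 9.09 × 5.616²) = 0.0348 m²/day.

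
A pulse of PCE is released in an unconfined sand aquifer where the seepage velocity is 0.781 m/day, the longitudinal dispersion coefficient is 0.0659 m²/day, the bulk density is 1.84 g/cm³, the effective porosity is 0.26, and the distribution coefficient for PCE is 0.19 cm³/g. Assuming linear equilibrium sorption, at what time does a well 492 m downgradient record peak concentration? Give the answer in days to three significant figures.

1480 days

Retardation factor R = 1 + ρ_b·K_d/n = 1 + 1.84 × 0.19/0.26 = 2.345.
Sorption retards both mechanisms: v_R = v/R = 0.3330 m/day, D_R = D/R = 0.02810 m²/day.
Peak time from v_R²t² + 2D_R t − x² = 0: t = (√(D_R² + v_R²x²) − D_R)/v_R².
√(D_R² + v_R²x²) = √(0.02810² + 0.3330² × 492²) = 163.8; v_R² = 0.1109.
t = (163.8 − 0.02810)/0.1109 = 1480 days.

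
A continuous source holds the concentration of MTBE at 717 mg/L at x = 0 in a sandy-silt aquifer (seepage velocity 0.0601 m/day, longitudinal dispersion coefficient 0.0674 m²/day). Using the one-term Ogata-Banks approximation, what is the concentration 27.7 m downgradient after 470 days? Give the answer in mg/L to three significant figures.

378 mg/L

For a continuous step input, C/C₀ ≈ ½·erfc((x−vt)/(2√(Dt))).
vt = 0.0601 × 470 = 28.247 m and 2√(Dt) = 2√(0.0674 × 470) = 11.26 m.
Argument (x−vt)/(2√(Dt)) = (27.7 − 28.247)/11.26 = -0.04858; ½·erfc(-0.04858) = 0.5274.
C = 717 × 0.5274 = 378 mg/L.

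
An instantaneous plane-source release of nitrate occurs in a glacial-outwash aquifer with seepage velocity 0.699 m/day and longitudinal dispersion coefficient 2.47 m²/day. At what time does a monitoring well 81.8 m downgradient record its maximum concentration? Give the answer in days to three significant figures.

For the 1D instantaneous-source solution, setting ∂C/∂t = 0 at fixed x gives v²t² + 2Dt − x² = 0, so t = (√(D² + v²x²) − D)/v².
√(D² + v²x²) = √(2.47² + 0.699² × 81.8²) = 57.23; v² = 0.488601.
t = (57.23 − 2.47)/0.488601 = 112 days (vs. the pure-advection estimate x/v = 117 d).

112 days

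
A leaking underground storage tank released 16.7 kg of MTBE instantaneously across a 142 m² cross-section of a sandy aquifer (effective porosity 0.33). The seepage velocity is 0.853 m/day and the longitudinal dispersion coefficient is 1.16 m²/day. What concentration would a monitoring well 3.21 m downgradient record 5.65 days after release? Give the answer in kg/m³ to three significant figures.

0.0356 kg/m³

For an instantaneous plane source, C(x,t) = M/(n_e·A·√(4πDt)) · exp(−(x−vt)²/(4Dt)), with n_e·A the pore (flow) area.
Plume center vt = 0.853 × 5.65 = 4.81945 m, so the well at 3.21 m is 1.60945 m upgradient of the peak.
√(4πDt) = 9.075 m, giving peak height M/(n_e·A·√(4πDt)) = 16.7/(0.33 × 142 × 9.075) = 0.03927 kg/m³.
(x−vt)²/(4Dt) = (-1.60945)²/(4 × 1.16 × 5.65) = 0.09881; exp(−0.09881) = 0.9059.
C = 0.03927 × 0.9059 = 0.0356 kg/m³.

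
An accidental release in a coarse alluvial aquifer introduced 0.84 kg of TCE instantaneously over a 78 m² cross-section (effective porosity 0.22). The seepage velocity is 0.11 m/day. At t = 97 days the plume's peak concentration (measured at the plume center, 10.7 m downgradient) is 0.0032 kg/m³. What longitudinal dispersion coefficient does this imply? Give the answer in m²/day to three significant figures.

0.192 m²/day

At the plume center C_max = M/(n_e·A·√(4πDt)), so D = M²/(4πt·(n_e·A·C_max)²).
n_e·A·C_max = 0.22 × 78 × 0.0032 = 0.05491 kg/m.
D = 0.84²/(4π × 97 × 0.05491²) = 0.192 m²/day.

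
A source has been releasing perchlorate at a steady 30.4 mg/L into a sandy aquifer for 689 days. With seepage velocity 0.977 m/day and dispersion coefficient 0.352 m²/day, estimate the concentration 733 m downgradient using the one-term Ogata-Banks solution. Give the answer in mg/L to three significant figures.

0.100 mg/L

For a continuous step input, C/C₀ ≈ ½·erfc((x−vt)/(2√(Dt))).
vt = 0.977 × 689 = 673.153 m and 2√(Dt) = 2√(0.352 × 689) = 31.15 m.
Argument (x−vt)/(2√(Dt)) = (733 − 673.153)/31.15 = 1.921; ½·erfc(1.921) = 0.003297.
C = 30.4 × 0.003297 = 0.100 mg/L.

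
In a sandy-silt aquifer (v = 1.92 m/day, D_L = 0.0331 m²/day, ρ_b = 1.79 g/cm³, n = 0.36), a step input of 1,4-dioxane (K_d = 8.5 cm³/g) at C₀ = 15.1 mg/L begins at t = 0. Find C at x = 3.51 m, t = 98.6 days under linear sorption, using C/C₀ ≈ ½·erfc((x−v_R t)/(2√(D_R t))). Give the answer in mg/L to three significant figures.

Retardation factor R = 1 + ρ_b·K_d/n = 1 + 1.79 × 8.5/0.36 = 43.26.
Sorption retards both mechanisms: v_R = v/R = 0.04438 m/day, D_R = D/R = 0.0007651 m²/day.
v_R·t = 0.04438 × 98.6 = 4.375868 m; 2√(D_R t) = 0.5493 m; argument = (3.51 − 4.375868)/0.5493 = -1.576.
C = C₀ × ½·erfc(-1.576) = 15.1 × 0.9871 = 14.9 mg/L.

14.9 mg/L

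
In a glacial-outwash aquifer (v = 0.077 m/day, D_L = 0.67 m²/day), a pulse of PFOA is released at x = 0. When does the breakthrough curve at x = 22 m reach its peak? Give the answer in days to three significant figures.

194 days

For the 1D instantaneous-source solution, setting ∂C/∂t = 0 at fixed x gives v²t² + 2Dt − x² = 0, so t = (√(D² + v²x²) − D)/v².
√(D² + v²x²) = √(0.67² + 0.077² × 22²) = 1.822; v² = 0.005929.
t = (1.822 − 0.67)/0.005929 = 194 days (vs. the pure-advection estimate x/v = 286 d).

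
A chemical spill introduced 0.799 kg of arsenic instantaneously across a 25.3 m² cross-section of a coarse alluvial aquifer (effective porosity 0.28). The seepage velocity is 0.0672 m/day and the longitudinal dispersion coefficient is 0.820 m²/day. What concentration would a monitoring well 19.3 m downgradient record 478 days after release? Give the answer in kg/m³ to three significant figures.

For an instantaneous plane source, C(x,t) = M/(n_e·A·√(4πDt)) · exp(−(x−vt)²/(4Dt)), with n_e·A the pore (flow) area.
Plume center vt = 0.0672 × 478 = 32.1216 m, so the well at 19.3 m is 12.8216 m upgradient of the peak.
√(4πDt) = 70.18 m, giving peak height M/(n_e·A·√(4πDt)) = 0.799/(0.28 × 25.3 × 70.18) = 0.001607 kg/m³.
(x−vt)²/(4Dt) = (-12.8216)²/(4 × 0.820 × 478) = 0.1049; exp(−0.1049) = 0.9004.
C = 0.001607 × 0.9004 = 0.00145 kg/m³.

0.00145 kg/m³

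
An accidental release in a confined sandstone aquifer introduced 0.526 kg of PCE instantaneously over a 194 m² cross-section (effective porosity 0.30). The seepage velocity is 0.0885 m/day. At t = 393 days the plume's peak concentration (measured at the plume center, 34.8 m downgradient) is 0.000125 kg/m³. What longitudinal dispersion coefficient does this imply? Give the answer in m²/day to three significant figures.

At the plume center C_max = M/(n_e·A·√(4πDt)), so D = M²/(4πt·(n_e·A·C_max)²).
n_e·A·C_max = 0.30 × 194 × 0.000125 = 0.007275 kg/m.
D = 0.526²/(4π × 393 × 0.007275²) = 1.06 m²/day.

1.06 m²/day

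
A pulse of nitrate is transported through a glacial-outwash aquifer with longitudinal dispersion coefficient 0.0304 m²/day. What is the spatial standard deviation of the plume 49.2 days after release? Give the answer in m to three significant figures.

Dispersive spreading gives a Gaussian with σ² = 2Dt; advection only shifts the center.
σ = √(2 × 0.0304 × 49.2) = 1.73 m.

1.73 m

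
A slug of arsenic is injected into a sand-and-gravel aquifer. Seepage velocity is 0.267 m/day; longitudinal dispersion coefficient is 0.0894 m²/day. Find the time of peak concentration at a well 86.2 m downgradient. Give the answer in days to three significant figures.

322 days

For the 1D instantaneous-source solution, setting ∂C/∂t = 0 at fixed x gives v²t² + 2Dt − x² = 0, so t = (√(D² + v²x²) − D)/v².
√(D² + v²x²) = √(0.0894² + 0.267² × 86.2²) = 23.02; v² = 0.071289.
t = (23.02 − 0.0894)/0.071289 = 322 days (vs. the pure-advection estimate x/v = 323 d).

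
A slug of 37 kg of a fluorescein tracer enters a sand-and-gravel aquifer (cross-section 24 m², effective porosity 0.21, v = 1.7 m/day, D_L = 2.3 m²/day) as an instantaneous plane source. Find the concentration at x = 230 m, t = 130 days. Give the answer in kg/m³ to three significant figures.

0.112 kg/m³

For an instantaneous plane source, C(x,t) = M/(n_e·A·√(4πDt)) · exp(−(x−vt)²/(4Dt)), with n_e·A the pore (flow) area.
Plume center vt = 1.7 × 130 = 221 m, so the well at 230 m is 9 m downgradient of the peak.
√(4πDt) = 61.30 m, giving peak height M/(n_e·A·√(4πDt)) = 37/(0.21 × 24 × 61.30) = 0.1198 kg/m³.
(x−vt)²/(4Dt) = (9)²/(4 × 2.3 × 130) = 0.06773; exp(−0.06773) = 0.9345.
C = 0.1198 × 0.9345 = 0.112 kg/m³.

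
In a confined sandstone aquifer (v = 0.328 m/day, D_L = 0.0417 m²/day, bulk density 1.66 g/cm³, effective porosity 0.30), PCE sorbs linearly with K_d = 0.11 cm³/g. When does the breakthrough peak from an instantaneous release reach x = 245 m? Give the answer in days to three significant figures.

1200 days

Retardation factor R = 1 + ρ_b·K_d/n = 1 + 1.66 × 0.11/0.30 = 1.609.
Sorption retards both mechanisms: v_R = v/R = 0.2039 m/day, D_R = D/R = 0.02592 m²/day.
Peak time from v_R²t² + 2D_R t − x² = 0: t = (√(D_R² + v_R²x²) − D_R)/v_R².
√(D_R² + v_R²x²) = √(0.02592² + 0.2039² × 245²) = 49.96; v_R² = 0.04158.
t = (49.96 − 0.02592)/0.04158 = 1200 days.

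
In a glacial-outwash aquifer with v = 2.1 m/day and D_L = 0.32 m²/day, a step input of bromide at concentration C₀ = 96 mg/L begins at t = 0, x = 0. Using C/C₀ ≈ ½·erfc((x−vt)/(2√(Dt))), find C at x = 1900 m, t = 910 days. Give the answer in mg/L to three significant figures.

64.9 mg/L

For a continuous step input, C/C₀ ≈ ½·erfc((x−vt)/(2√(Dt))).
vt = 2.1 × 910 = 1911 m and 2√(Dt) = 2√(0.32 × 910) = 34.13 m.
Argument (x−vt)/(2√(Dt)) = (1900 − 1911)/34.13 = -0.3223; ½·erfc(-0.3223) = 0.6757.
C = 96 × 0.6757 = 64.9 mg/L.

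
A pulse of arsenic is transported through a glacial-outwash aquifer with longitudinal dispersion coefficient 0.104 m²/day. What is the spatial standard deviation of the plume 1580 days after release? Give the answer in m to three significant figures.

18.1 m

Dispersive spreading gives a Gaussian with σ² = 2Dt; advection only shifts the center.
σ = √(2 × 0.104 × 1580) = 18.1 m.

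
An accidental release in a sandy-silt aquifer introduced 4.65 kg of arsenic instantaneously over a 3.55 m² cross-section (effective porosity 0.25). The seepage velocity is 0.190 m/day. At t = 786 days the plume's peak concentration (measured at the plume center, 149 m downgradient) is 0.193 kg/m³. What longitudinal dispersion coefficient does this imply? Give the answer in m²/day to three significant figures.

At the plume center C_max = M/(n_e·A·√(4πDt)), so D = M²/(4πt·(n_e·A·C_max)²).
n_e·A·C_max = 0.25 × 3.55 × 0.193 = 0.1713 kg/m.
D = 4.65²/(4π × 786 × 0.1713²) = 0.0746 m²/day.

0.0746 m²/day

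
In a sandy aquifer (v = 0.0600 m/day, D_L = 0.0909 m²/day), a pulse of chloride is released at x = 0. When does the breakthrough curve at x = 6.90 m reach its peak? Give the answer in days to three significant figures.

For the 1D instantaneous-source solution, setting ∂C/∂t = 0 at fixed x gives v²t² + 2Dt − x² = 0, so t = (√(D² + v²x²) − D)/v².
√(D² + v²x²) = √(0.0909² + 0.0600² × 6.90²) = 0.4239; v² = 0.0036.
t = (0.4239 − 0.0909)/0.0036 = 92.5 days (vs. the pure-advection estimate x/v = 115 d).

92.5 days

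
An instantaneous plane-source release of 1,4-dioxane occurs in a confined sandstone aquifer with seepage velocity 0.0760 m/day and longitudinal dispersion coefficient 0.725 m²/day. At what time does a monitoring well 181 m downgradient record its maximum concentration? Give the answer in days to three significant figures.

For the 1D instantaneous-source solution, setting ∂C/∂t = 0 at fixed x gives v²t² + 2Dt − x² = 0, so t = (√(D² + v²x²) − D)/v².
√(D² + v²x²) = √(0.725² + 0.0760² × 181²) = 13.78; v² = 0.005776.
t = (13.78 − 0.725)/0.005776 = 2260 days (vs. the pure-advection estimate x/v = 2380 d).

2260 days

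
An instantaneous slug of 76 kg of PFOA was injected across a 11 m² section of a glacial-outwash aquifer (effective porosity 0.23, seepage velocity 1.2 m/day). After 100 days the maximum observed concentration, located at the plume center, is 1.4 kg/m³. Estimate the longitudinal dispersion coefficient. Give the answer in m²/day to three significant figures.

At the plume center C_max = M/(n_e·A·√(4πDt)), so D = M²/(4πt·(n_e·A·C_max)²).
n_e·A·C_max = 0.23 × 11 × 1.4 = 3.542 kg/m.
D = 76²/(4π × 100 × 3.542²) = 0.366 m²/day.

0.366 m²/day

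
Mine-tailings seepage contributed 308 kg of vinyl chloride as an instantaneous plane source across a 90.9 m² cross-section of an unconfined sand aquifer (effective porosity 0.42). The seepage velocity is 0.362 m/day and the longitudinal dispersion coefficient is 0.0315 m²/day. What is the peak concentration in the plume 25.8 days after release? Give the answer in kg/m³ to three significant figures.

The peak of an instantaneous 1D plume sits at x = vt; there the Gaussian factor is 1 and C_max = M/(n_e·A·√(4πDt)), where n_e·A is the pore area the mass is dissolved in.
√(4πDt) = √(4π × 0.0315 × 25.8) = 3.196 m, so C_max = 308/(0.42 × 90.9 × 3.196) = 2.52 kg/m³.

2.52 kg/m³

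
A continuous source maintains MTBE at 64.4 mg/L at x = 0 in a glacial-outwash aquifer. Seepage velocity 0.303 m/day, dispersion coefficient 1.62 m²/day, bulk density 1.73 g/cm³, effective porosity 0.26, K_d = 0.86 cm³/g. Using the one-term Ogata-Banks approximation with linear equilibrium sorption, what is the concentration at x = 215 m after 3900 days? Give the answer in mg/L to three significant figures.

11.8 mg/L

Retardation factor R = 1 + ρ_b·K_d/n = 1 + 1.73 × 0.86/0.26 = 6.722.
Sorption retards both mechanisms: v_R = v/R = 0.04508 m/day, D_R = D/R = 0.2410 m²/day.
v_R·t = 0.04508 × 3900 = 175.812 m; 2√(D_R t) = 61.32 m; argument = (215 − 175.812)/61.32 = 0.6391.
C = C₀ × ½·erfc(0.6391) = 64.4 × 0.1830 = 11.8 mg/L.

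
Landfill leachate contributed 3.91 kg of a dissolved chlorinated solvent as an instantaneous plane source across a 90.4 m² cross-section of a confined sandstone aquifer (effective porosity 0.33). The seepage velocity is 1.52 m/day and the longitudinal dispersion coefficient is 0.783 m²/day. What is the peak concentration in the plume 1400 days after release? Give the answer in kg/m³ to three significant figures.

0.00112 kg/m³

The peak of an instantaneous 1D plume sits at x = vt; there the Gaussian factor is 1 and C_max = M/(n_e·A·√(4πDt)), where n_e·A is the pore area the mass is dissolved in.
√(4πDt) = √(4π × 0.783 × 1400) = 117.4 m, so C_max = 3.91/(0.33 × 90.4 × 117.4) = 0.00112 kg/m³.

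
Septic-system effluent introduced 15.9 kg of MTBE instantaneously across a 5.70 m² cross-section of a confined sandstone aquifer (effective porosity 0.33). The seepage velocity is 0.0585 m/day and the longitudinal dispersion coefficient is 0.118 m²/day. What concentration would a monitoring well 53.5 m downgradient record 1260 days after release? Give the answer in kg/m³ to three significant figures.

0.0984 kg/m³

For an instantaneous plane source, C(x,t) = M/(n_e·A·√(4πDt)) · exp(−(x−vt)²/(4Dt)), with n_e·A the pore (flow) area.
Plume center vt = 0.0585 × 1260 = 73.71 m, so the well at 53.5 m is 20.21 m upgradient of the peak.
√(4πDt) = 43.22 m, giving peak height M/(n_e·A·√(4πDt)) = 15.9/(0.33 × 5.70 × 43.22) = 0.1956 kg/m³.
(x−vt)²/(4Dt) = (-20.21)²/(4 × 0.118 × 1260) = 0.6868; exp(−0.6868) = 0.5032.
C = 0.1956 × 0.5032 = 0.0984 kg/m³.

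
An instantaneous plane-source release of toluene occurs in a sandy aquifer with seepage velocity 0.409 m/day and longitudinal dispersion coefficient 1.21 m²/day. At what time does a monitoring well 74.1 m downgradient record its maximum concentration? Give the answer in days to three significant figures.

174 days

For the 1D instantaneous-source solution, setting ∂C/∂t = 0 at fixed x gives v²t² + 2Dt − x² = 0, so t = (√(D² + v²x²) − D)/v².
√(D² + v²x²) = √(1.21² + 0.409² × 74.1²) = 30.33; v² = 0.167281.
t = (30.33 − 1.21)/0.167281 = 174 days (vs. the pure-advection estimate x/v = 181 d).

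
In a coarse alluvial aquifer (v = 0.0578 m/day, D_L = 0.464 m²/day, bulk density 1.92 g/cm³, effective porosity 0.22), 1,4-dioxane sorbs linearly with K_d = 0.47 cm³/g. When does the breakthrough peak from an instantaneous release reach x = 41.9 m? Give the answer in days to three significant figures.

3060 days

Retardation factor R = 1 + ρ_b·K_d/n = 1 + 1.92 × 0.47/0.22 = 5.102.
Sorption retards both mechanisms: v_R = v/R = 0.01133 m/day, D_R = D/R = 0.09094 m²/day.
Peak time from v_R²t² + 2D_R t − x² = 0: t = (√(D_R² + v_R²x²) − D_R)/v_R².
√(D_R² + v_R²x²) = √(0.09094² + 0.01133² × 41.9²) = 0.4834; v_R² = 0.0001284.
t = (0.4834 − 0.09094)/0.0001284 = 3060 days.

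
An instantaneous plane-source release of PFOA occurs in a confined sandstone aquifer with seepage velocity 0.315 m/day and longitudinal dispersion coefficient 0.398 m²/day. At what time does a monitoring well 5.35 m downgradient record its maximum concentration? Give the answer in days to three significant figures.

For the 1D instantaneous-source solution, setting ∂C/∂t = 0 at fixed x gives v²t² + 2Dt − x² = 0, so t = (√(D² + v²x²) − D)/v².
√(D² + v²x²) = √(0.398² + 0.315² × 5.35²) = 1.732; v² = 0.099225.
t = (1.732 − 0.398)/0.099225 = 13.4 days (vs. the pure-advection estimate x/v = 17.0 d).

13.4 days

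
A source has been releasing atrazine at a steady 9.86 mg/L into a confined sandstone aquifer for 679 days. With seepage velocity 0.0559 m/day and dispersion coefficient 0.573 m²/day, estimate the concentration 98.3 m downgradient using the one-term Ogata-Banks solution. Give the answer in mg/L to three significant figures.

For a continuous step input, C/C₀ ≈ ½·erfc((x−vt)/(2√(Dt))).
vt = 0.0559 × 679 = 37.9561 m and 2√(Dt) = 2√(0.573 × 679) = 39.45 m.
Argument (x−vt)/(2√(Dt)) = (98.3 − 37.9561)/39.45 = 1.530; ½·erfc(1.530) = 0.01524.
C = 9.86 × 0.01524 = 0.150 mg/L.

0.150 mg/L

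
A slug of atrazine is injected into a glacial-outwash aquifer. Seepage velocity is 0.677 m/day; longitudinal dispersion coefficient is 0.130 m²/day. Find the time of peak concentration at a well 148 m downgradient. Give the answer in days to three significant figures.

218 days

For the 1D instantaneous-source solution, setting ∂C/∂t = 0 at fixed x gives v²t² + 2Dt − x² = 0, so t = (√(D² + v²x²) − D)/v².
√(D² + v²x²) = √(0.130² + 0.677² × 148²) = 100.2; v² = 0.458329.
t = (100.2 − 0.130)/0.458329 = 218 days (vs. the pure-advection estimate x/v = 219 d).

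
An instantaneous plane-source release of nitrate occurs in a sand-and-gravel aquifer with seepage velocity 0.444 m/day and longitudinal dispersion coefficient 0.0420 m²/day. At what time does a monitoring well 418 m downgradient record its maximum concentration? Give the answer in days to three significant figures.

941 days

For the 1D instantaneous-source solution, setting ∂C/∂t = 0 at fixed x gives v²t² + 2Dt − x² = 0, so t = (√(D² + v²x²) − D)/v².
√(D² + v²x²) = √(0.0420² + 0.444² × 418²) = 185.6; v² = 0.197136.
t = (185.6 − 0.0420)/0.197136 = 941 days (vs. the pure-advection estimate x/v = 941 d).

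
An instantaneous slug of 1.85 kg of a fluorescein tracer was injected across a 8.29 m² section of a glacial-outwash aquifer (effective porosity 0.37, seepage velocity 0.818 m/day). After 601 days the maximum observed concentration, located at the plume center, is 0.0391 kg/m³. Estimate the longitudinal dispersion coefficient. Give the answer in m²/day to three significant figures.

0.0315 m²/day

At the plume center C_max = M/(n_e·A·√(4πDt)), so D = M²/(4πt·(n_e·A·C_max)²).
n_e·A·C_max = 0.37 × 8.29 × 0.0391 = 0.1199 kg/m.
D = 1.85²/(4π × 601 × 0.1199²) = 0.0315 m²/day.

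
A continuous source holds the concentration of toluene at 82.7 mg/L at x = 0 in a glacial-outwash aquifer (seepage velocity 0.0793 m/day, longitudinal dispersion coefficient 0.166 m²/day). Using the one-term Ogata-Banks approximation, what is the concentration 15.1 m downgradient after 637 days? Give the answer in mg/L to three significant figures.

82.1 mg/L

For a continuous step input, C/C₀ ≈ ½·erfc((x−vt)/(2√(Dt))).
vt = 0.0793 × 637 = 50.5141 m and 2√(Dt) = 2√(0.166 × 637) = 20.57 m.
Argument (x−vt)/(2√(Dt)) = (15.1 − 50.5141)/20.57 = -1.722; ½·erfc(-1.722) = 0.9926.
C = 82.7 × 0.9926 = 82.1 mg/L.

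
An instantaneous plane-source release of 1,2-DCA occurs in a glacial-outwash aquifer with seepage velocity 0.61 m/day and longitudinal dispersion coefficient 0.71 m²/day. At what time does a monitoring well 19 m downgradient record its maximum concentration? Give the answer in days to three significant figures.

For the 1D instantaneous-source solution, setting ∂C/∂t = 0 at fixed x gives v²t² + 2Dt − x² = 0, so t = (√(D² + v²x²) − D)/v².
√(D² + v²x²) = √(0.71² + 0.61² × 19²) = 11.61; v² = 0.3721.
t = (11.61 − 0.71)/0.3721 = 29.3 days (vs. the pure-advection estimate x/v = 31.1 d).

29.3 days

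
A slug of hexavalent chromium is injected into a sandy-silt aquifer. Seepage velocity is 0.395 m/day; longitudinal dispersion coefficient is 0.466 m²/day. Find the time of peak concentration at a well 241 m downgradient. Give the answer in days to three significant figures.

607 days

For the 1D instantaneous-source solution, setting ∂C/∂t = 0 at fixed x gives v²t² + 2Dt − x² = 0, so t = (√(D² + v²x²) − D)/v².
√(D² + v²x²) = √(0.466² + 0.395² × 241²) = 95.20; v² = 0.156025.
t = (95.20 − 0.466)/0.156025 = 607 days (vs. the pure-advection estimate x/v = 610 d).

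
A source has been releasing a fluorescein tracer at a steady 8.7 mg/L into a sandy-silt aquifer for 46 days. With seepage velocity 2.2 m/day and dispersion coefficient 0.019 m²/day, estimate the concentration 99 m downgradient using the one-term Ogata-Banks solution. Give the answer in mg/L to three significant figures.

For a continuous step input, C/C₀ ≈ ½·erfc((x−vt)/(2√(Dt))).
vt = 2.2 × 46 = 101.2 m and 2√(Dt) = 2√(0.019 × 46) = 1.870 m.
Argument (x−vt)/(2√(Dt)) = (99 − 101.2)/1.870 = -1.176; ½·erfc(-1.176) = 0.9519.
C = 8.7 × 0.9519 = 8.28 mg/L.

8.28 mg/L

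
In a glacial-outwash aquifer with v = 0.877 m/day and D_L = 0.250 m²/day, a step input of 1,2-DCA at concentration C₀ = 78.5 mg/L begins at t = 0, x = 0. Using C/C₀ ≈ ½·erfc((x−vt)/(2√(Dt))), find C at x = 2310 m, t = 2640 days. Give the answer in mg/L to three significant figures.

For a continuous step input, C/C₀ ≈ ½·erfc((x−vt)/(2√(Dt))).
vt = 0.877 × 2640 = 2315.28 m and 2√(Dt) = 2√(0.250 × 2640) = 51.38 m.
Argument (x−vt)/(2√(Dt)) = (2310 − 2315.28)/51.38 = -0.1028; ½·erfc(-0.1028) = 0.5578.
C = 78.5 × 0.5578 = 43.8 mg/L.

43.8 mg/L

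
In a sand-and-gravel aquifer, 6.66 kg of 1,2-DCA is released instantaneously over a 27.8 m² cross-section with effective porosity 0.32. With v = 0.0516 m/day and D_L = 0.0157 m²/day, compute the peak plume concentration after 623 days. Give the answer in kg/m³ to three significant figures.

The peak of an instantaneous 1D plume sits at x = vt; there the Gaussian factor is 1 and C_max = M/(n_e·A·√(4πDt)), where n_e·A is the pore area the mass is dissolved in.
√(4πDt) = √(4π × 0.0157 × 623) = 11.09 m, so C_max = 6.66/(0.32 × 27.8 × 11.09) = 0.0675 kg/m³.

0.0675 kg/m³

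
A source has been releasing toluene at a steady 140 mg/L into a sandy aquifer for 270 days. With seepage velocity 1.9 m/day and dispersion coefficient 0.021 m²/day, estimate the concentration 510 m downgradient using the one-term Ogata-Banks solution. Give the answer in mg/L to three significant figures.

114 mg/L

For a continuous step input, C/C₀ ≈ ½·erfc((x−vt)/(2√(Dt))).
vt = 1.9 × 270 = 513 m and 2√(Dt) = 2√(0.021 × 270) = 4.762 m.
Argument (x−vt)/(2√(Dt)) = (510 − 513)/4.762 = -0.6300; ½·erfc(-0.6300) = 0.8135.
C = 140 × 0.8135 = 114 mg/L.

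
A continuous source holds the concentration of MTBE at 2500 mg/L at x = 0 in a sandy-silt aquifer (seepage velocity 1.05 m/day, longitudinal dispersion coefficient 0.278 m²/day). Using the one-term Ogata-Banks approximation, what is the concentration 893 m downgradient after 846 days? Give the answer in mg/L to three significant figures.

For a continuous step input, C/C₀ ≈ ½·erfc((x−vt)/(2√(Dt))).
vt = 1.05 × 846 = 888.3 m and 2√(Dt) = 2√(0.278 × 846) = 30.67 m.
Argument (x−vt)/(2√(Dt)) = (893 − 888.3)/30.67 = 0.1532; ½·erfc(0.1532) = 0.4142.
C = 2500 × 0.4142 = 1040 mg/L.

1040 mg/L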